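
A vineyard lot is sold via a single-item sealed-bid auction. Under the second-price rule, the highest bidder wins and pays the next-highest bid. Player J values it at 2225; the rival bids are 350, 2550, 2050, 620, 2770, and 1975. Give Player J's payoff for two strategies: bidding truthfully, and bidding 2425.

Truthful: 0; alternative: 0.

The highest competing bid is 2770.
Bidding truthfully at 2225: the top bid is 2770 (a rival), so Player J loses. Payoff = 0.
Bidding 2425: the top bid is 2770 (a rival), so Player J loses. Payoff = 0.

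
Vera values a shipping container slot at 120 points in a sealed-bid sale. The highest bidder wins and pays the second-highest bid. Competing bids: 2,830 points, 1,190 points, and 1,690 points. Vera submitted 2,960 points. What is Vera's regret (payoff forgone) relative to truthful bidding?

The highest competing bid is 2,830 points.
Bidding truthfully at 120 points: the top bid is 2,830 points (a rival), so Vera loses. Payoff = 0 points.
Bidding 2,960 points: Vera has the top bid, wins, and pays the second-highest bid 2,830 points. Payoff = 120 points − 2,830 points = -2,710 points.
Regret = truthful payoff − actual payoff = 0 points − -2,710 points = 2,710 points.
This is the dominant-strategy logic: truthful bidding weakly beats any alternative.

2,710 points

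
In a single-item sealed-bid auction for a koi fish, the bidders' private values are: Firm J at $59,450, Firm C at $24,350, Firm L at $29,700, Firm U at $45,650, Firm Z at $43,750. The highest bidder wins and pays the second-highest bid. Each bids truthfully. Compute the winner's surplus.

Bids in descending order: Firm J $59,450, then Firm U $45,650, then Firm Z $43,750, then Firm L $29,700, then Firm C $24,350.
Firm J wins with the top bid and pays the second-highest, $45,650.
Surplus = $59,450 − $45,650 = $13,800.

$13,800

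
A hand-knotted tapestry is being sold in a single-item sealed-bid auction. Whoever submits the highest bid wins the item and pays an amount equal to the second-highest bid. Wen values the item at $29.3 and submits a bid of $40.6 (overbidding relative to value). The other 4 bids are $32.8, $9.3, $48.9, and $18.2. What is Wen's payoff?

Highest competing bid: $48.9.
Wen's bid $40.6 is not the highest, so Wen loses, pays nothing, and earns zero payoff.

Wen's payoff: $0.0.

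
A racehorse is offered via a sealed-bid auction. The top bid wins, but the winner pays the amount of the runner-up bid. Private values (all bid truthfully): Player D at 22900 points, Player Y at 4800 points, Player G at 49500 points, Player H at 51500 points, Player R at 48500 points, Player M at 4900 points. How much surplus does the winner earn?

Surplus = 2000 points.

Sorted high to low: Player H 51500 points; Player G 49500 points; Player R 48500 points; Player D 22900 points; Player M 4900 points; Player Y 4800 points.
Player H wins with the top bid and pays the second-highest, 49500 points.
Surplus = 51500 points − 49500 points = 2000 points.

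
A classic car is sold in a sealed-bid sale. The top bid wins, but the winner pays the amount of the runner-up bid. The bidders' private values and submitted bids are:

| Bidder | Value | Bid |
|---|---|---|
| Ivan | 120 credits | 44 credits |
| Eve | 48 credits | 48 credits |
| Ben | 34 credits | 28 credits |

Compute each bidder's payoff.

Ordered from highest: Eve 48 credits, then Ivan 44 credits, then Ben 28 credits.
Eve has the top bid and wins; the price is the second-highest bid, 44 credits.
Eve's payoff = 48 credits − 44 credits = 4 credits. All other bidders lose, so their payoff is 0.

Payoffs: Ivan 0 credits, Eve 4 credits, Ben 0 credits.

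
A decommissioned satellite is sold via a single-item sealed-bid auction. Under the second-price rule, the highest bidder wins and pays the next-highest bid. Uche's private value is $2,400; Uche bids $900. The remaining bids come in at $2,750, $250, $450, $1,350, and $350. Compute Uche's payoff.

Highest competing bid: $2,750.
Uche's bid $900 is not the highest, so Uche loses, pays nothing, and earns zero payoff.

Payoff = $0.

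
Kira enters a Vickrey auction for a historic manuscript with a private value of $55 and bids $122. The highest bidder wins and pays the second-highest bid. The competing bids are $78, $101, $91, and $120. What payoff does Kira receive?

Payoff = -$65.

Highest competing bid: $120.
Kira's bid $122 is the highest overall, so Kira wins and pays the second-highest bid, $120.
Payoff = value − price = $55 − $120 = -$65.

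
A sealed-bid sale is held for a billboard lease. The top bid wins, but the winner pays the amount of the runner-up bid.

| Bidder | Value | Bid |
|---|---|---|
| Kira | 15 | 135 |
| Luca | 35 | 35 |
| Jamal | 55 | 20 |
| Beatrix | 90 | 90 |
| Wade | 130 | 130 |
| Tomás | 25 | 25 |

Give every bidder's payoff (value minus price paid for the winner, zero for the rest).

Bids in descending order: Kira 135; Wade 130; Beatrix 90; Luca 35; Tomás 25; Jamal 20.
Kira has the top bid and wins; the price is the second-highest bid, 130.
Kira's payoff = 15 − 130 = -115. All other bidders lose, so their payoff is 0.

Kira -115, Luca 0, Jamal 0, Beatrix 0, Wade 0, Tomás 0.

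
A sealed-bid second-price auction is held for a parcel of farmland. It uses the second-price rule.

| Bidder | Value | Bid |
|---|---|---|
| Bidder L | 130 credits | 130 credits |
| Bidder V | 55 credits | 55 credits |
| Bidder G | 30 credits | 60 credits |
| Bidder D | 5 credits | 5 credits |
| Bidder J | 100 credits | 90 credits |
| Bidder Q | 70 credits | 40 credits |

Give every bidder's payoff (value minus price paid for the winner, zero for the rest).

Ordered from highest: Bidder L 130 credits, then Bidder J 90 credits, then Bidder G 60 credits, then Bidder V 55 credits, then Bidder Q 40 credits, then Bidder D 5 credits.
Bidder L has the top bid and wins; the price is the second-highest bid, 90 credits.
Bidder L's payoff = 130 credits − 90 credits = 40 credits. All other bidders lose, so their payoff is 0.

Bidder L 40 credits, Bidder V 0 credits, Bidder G 0 credits, Bidder D 0 credits, Bidder J 0 credits, Bidder Q 0 credits.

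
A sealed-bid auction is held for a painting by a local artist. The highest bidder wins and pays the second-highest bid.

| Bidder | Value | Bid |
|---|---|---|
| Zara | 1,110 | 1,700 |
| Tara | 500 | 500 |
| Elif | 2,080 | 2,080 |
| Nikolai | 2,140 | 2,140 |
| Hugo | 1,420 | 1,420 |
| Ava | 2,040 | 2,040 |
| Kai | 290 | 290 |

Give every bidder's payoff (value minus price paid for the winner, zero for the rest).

Payoffs: Zara 0, Tara 0, Elif 0, Nikolai 60, Hugo 0, Ava 0, Kai 0.

Ordered from highest: Nikolai 2,140; Elif 2,080; Ava 2,040; Zara 1,700; Hugo 1,420; Tara 500; Kai 290.
Nikolai has the top bid and wins; the price is the second-highest bid, 2,080.
Nikolai's payoff = 2,140 − 2,080 = 60. All other bidders lose, so their payoff is 0.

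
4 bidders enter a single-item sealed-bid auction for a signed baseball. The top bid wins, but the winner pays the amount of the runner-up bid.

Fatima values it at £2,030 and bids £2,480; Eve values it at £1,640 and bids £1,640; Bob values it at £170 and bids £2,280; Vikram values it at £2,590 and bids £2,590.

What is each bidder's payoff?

Fatima £0, Eve £0, Bob £0, Vikram £110.

Ranking the bids: Vikram £2,590, then Fatima £2,480, then Bob £2,280, then Eve £1,640.
Vikram has the top bid and wins; the price is the second-highest bid, £2,480.
Vikram's payoff = £2,590 − £2,480 = £110. All other bidders lose, so their payoff is 0.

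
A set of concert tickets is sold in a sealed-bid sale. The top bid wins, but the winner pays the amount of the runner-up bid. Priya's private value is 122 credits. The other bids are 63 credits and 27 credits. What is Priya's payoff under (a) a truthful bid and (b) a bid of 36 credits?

The highest competing bid is 63 credits.
Bidding truthfully at 122 credits: Priya has the top bid, wins, and pays the second-highest bid 63 credits. Payoff = 122 credits − 63 credits = 59 credits.
Bidding 36 credits: the top bid is 63 credits (a rival), so Priya loses. Payoff = 0 credits.
This is the dominant-strategy logic: truthful bidding weakly beats any alternative.

Truthful: 59 credits; alternative: 0 credits.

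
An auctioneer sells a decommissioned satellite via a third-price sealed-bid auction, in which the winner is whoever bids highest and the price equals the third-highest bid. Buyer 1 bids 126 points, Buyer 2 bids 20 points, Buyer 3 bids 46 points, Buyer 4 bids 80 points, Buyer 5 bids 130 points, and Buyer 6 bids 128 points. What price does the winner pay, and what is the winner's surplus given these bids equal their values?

Price 126 points; surplus 4 points.

Bids in descending order: Buyer 5 130 points, then Buyer 6 128 points, then Buyer 1 126 points, then Buyer 4 80 points, then Buyer 3 46 points, then Buyer 2 20 points.
Buyer 5 is the highest bidder, so Buyer 5 wins.
Under the third-price rule, the price is the third-highest bid: 126 points.
Surplus = 130 points − 126 points = 4 points.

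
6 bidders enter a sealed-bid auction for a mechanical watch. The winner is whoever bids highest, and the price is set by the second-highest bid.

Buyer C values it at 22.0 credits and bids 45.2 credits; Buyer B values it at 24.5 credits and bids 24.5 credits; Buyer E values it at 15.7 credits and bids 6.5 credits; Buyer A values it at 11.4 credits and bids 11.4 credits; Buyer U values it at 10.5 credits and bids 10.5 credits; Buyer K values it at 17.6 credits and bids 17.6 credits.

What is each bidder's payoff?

Ranking the bids: Buyer C 45.2 credits > Buyer B 24.5 credits > Buyer K 17.6 credits > Buyer A 11.4 credits > Buyer U 10.5 credits > Buyer E 6.5 credits.
Buyer C has the top bid and wins; the price is the second-highest bid, 24.5 credits.
Buyer C's payoff = 22.0 credits − 24.5 credits = -2.5 credits. All other bidders lose, so their payoff is 0.

Payoffs: Buyer C -2.5 credits, Buyer B 0.0 credits, Buyer E 0.0 credits, Buyer A 0.0 credits, Buyer U 0.0 credits, Buyer K 0.0 credits.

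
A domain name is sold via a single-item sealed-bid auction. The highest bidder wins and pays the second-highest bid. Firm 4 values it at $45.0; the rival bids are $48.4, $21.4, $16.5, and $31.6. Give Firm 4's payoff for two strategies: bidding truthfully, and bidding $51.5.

Truthful: $0.0; alternative: -$3.4.

The highest competing bid is $48.4.
Bidding truthfully at $45.0: the top bid is $48.4 (a rival), so Firm 4 loses. Payoff = $0.0.
Bidding $51.5: Firm 4 has the top bid, wins, and pays the second-highest bid $48.4. Payoff = $45.0 − $48.4 = -$3.4.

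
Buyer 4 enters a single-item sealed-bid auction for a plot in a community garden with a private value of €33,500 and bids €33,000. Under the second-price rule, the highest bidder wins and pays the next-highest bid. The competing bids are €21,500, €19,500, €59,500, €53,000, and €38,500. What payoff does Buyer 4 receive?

Payoff = €0.

Highest competing bid: €59,500.
Buyer 4's bid €33,000 is not the highest, so Buyer 4 loses, pays nothing, and earns zero payoff.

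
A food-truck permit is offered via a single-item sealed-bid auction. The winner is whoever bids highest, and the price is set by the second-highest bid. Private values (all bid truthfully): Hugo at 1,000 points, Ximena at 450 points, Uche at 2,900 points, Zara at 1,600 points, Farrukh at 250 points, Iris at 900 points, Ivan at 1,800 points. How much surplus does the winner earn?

Bids in descending order: Uche 2,900 points, then Ivan 1,800 points, then Zara 1,600 points, then Hugo 1,000 points, then Iris 900 points, then Ximena 450 points, then Farrukh 250 points.
Uche wins with the top bid and pays the second-highest, 1,800 points.
Surplus = 2,900 points − 1,800 points = 1,100 points.

1,100 points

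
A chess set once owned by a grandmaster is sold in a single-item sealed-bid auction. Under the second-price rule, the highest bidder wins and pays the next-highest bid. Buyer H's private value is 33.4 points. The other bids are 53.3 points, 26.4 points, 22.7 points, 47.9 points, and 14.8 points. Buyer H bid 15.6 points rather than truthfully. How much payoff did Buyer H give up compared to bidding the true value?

0.0 points

The highest competing bid is 53.3 points.
Bidding truthfully at 33.4 points: the top bid is 53.3 points (a rival), so Buyer H loses. Payoff = 0.0 points.
Bidding 15.6 points: the top bid is 53.3 points (a rival), so Buyer H loses. Payoff = 0.0 points.
Regret = truthful payoff − actual payoff = 0.0 points − 0.0 points = 0.0 points.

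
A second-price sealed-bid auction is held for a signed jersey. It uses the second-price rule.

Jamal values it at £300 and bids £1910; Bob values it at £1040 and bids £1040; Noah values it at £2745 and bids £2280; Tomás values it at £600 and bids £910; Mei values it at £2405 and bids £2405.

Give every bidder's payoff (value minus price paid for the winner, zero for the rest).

Payoffs: Jamal £0, Bob £0, Noah £0, Tomás £0, Mei £125.

Sorted high to low: Mei £2405, then Noah £2280, then Jamal £1910, then Bob £1040, then Tomás £910.
Mei has the top bid and wins; the price is the second-highest bid, £2280.
Mei's payoff = £2405 − £2280 = £125. All other bidders lose, so their payoff is 0.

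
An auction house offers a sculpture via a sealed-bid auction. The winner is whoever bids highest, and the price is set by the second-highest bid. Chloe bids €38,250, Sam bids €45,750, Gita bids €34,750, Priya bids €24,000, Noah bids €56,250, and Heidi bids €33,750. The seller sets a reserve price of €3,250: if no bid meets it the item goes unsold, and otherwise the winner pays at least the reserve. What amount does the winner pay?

Bids in descending order: Noah €56,250 > Sam €45,750 > Chloe €38,250 > Gita €34,750 > Heidi €33,750 > Priya €24,000.
Noah has the highest bid, so Noah wins.
The second-highest bid is €45,750, which exceeds the reserve, so that sets the price.

The winner pays €45,750.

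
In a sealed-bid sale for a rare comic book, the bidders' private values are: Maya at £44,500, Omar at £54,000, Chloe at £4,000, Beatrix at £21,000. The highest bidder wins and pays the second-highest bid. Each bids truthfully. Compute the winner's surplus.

Ranking the bids: Omar £54,000; Maya £44,500; Beatrix £21,000; Chloe £4,000.
Omar wins with the top bid and pays the second-highest, £44,500.
Surplus = £54,000 − £44,500 = £9,500.

Winner's surplus: £9,500.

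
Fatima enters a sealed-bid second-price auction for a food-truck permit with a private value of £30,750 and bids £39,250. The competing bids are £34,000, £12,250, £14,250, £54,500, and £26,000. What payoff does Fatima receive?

Fatima's payoff: £0.

Highest competing bid: £54,500.
Fatima's bid £39,250 is not the highest, so Fatima loses, pays nothing, and earns zero payoff.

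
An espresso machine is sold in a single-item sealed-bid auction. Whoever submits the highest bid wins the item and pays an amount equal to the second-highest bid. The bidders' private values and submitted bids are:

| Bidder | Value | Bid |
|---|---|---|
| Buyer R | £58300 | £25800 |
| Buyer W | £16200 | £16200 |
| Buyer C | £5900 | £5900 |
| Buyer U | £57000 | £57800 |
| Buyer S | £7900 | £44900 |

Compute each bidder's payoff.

Payoffs: Buyer R £0, Buyer W £0, Buyer C £0, Buyer U £12100, Buyer S £0.

Bids in descending order: Buyer U £57800, then Buyer S £44900, then Buyer R £25800, then Buyer W £16200, then Buyer C £5900.
Buyer U has the top bid and wins; the price is the second-highest bid, £44900.
Buyer U's payoff = £57000 − £44900 = £12100. All other bidders lose, so their payoff is 0.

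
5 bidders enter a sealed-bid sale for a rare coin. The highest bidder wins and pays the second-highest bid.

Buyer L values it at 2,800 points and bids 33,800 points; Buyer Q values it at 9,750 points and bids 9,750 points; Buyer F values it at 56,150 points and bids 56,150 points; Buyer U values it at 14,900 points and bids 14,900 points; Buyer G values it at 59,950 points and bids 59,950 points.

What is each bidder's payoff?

Ranking the bids: Buyer G 59,950 points, then Buyer F 56,150 points, then Buyer L 33,800 points, then Buyer U 14,900 points, then Buyer Q 9,750 points.
Buyer G has the top bid and wins; the price is the second-highest bid, 56,150 points.
Buyer G's payoff = 59,950 points − 56,150 points = 3,800 points. All other bidders lose, so their payoff is 0.

Payoffs: Buyer L 0 points, Buyer Q 0 points, Buyer F 0 points, Buyer U 0 points, Buyer G 3,800 points.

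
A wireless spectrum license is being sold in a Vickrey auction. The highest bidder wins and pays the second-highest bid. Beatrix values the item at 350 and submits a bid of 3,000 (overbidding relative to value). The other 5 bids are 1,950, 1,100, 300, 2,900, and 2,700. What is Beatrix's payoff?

Highest competing bid: 2,900.
Beatrix's bid 3,000 is the highest overall, so Beatrix wins and pays the second-highest bid, 2,900.
Payoff = value − price = 350 − 2,900 = -2,550.

Payoff = -2,550.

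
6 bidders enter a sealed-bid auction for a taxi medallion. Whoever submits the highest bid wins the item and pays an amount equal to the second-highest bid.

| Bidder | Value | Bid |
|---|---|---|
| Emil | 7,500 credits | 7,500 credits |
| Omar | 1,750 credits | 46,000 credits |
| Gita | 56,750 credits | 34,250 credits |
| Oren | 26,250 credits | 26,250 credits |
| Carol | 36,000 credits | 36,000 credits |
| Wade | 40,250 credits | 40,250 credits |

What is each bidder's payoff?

Payoffs: Emil 0 credits, Omar -38,500 credits, Gita 0 credits, Oren 0 credits, Carol 0 credits, Wade 0 credits.

Ordered from highest: Omar 46,000 credits; Wade 40,250 credits; Carol 36,000 credits; Gita 34,250 credits; Oren 26,250 credits; Emil 7,500 credits.
Omar has the top bid and wins; the price is the second-highest bid, 40,250 credits.
Omar's payoff = 1,750 credits − 40,250 credits = -38,500 credits. All other bidders lose, so their payoff is 0.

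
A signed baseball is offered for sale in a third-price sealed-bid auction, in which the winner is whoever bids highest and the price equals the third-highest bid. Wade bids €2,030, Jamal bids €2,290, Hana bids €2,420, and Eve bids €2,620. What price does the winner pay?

Sorted high to low: Eve €2,620 > Hana €2,420 > Jamal €2,290 > Wade €2,030.
Eve is the highest bidder, so Eve wins.
Under the third-price rule, the price is the third-highest bid: €2,290.

Price paid: €2,290.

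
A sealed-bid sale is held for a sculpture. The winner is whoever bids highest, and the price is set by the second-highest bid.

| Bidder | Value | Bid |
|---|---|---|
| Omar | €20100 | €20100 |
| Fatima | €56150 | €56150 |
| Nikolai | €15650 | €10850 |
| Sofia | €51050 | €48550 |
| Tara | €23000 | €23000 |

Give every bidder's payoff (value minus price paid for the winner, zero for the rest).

Payoffs: Omar €0, Fatima €7600, Nikolai €0, Sofia €0, Tara €0.

Ranking the bids: Fatima €56150; Sofia €48550; Tara €23000; Omar €20100; Nikolai €10850.
Fatima has the top bid and wins; the price is the second-highest bid, €48550.
Fatima's payoff = €56150 − €48550 = €7600. All other bidders lose, so their payoff is 0.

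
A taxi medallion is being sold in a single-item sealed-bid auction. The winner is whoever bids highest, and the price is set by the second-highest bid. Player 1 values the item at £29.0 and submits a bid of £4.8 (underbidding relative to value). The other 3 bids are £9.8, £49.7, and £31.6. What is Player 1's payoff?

The bidder's payoff: £0.0.

Highest competing bid: £49.7.
Player 1's bid £4.8 is not the highest, so Player 1 loses, pays nothing, and earns zero payoff.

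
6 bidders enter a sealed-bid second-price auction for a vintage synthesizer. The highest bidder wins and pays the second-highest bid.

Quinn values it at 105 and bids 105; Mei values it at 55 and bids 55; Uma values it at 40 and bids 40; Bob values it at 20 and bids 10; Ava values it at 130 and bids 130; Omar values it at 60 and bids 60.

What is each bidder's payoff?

Ranking the bids: Ava 130; Quinn 105; Omar 60; Mei 55; Uma 40; Bob 10.
Ava has the top bid and wins; the price is the second-highest bid, 105.
Ava's payoff = 130 − 105 = 25. All other bidders lose, so their payoff is 0.

Quinn 0, Mei 0, Uma 0, Bob 0, Ava 25, Omar 0.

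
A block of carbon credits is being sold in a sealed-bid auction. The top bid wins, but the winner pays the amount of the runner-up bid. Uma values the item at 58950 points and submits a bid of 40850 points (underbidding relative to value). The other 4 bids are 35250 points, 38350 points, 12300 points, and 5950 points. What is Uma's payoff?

Payoff = 20600 points.

Highest competing bid: 38350 points.
Uma's bid 40850 points is the highest overall, so Uma wins and pays the second-highest bid, 38350 points.
Payoff = value − price = 58950 points − 38350 points = 20600 points.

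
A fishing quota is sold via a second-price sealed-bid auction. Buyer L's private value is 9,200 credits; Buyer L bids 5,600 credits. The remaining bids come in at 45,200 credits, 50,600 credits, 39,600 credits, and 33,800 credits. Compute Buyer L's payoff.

Highest competing bid: 50,600 credits.
Buyer L's bid 5,600 credits is not the highest, so Buyer L loses, pays nothing, and earns zero payoff.

Buyer L's payoff: 0 credits.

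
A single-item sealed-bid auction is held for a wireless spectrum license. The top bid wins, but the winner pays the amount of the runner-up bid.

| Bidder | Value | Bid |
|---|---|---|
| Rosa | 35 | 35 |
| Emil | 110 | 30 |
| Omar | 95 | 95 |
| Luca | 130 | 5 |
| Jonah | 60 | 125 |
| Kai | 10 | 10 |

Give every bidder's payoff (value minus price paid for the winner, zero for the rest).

Rosa 0, Emil 0, Omar 0, Luca 0, Jonah -35, Kai 0.

Bids in descending order: Jonah 125 > Omar 95 > Rosa 35 > Emil 30 > Kai 10 > Luca 5.
Jonah has the top bid and wins; the price is the second-highest bid, 95.
Jonah's payoff = 60 − 95 = -35. All other bidders lose, so their payoff is 0.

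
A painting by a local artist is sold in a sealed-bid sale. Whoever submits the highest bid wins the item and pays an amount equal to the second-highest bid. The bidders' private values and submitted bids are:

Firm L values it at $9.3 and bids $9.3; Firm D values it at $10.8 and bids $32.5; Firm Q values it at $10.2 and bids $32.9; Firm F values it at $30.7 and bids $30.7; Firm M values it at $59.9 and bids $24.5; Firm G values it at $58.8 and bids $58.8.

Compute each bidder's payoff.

Sorted high to low: Firm G $58.8 > Firm Q $32.9 > Firm D $32.5 > Firm F $30.7 > Firm M $24.5 > Firm L $9.3.
Firm G has the top bid and wins; the price is the second-highest bid, $32.9.
Firm G's payoff = $58.8 − $32.9 = $25.9. All other bidders lose, so their payoff is 0.

Payoffs: Firm L $0.0, Firm D $0.0, Firm Q $0.0, Firm F $0.0, Firm M $0.0, Firm G $25.9.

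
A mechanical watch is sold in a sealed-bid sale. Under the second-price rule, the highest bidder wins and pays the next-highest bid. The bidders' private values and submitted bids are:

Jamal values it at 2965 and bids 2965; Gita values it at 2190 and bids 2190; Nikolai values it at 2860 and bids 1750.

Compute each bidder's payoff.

Payoffs: Jamal 775, Gita 0, Nikolai 0.

Ordered from highest: Jamal 2965; Gita 2190; Nikolai 1750.
Jamal has the top bid and wins; the price is the second-highest bid, 2190.
Jamal's payoff = 2965 − 2190 = 775. All other bidders lose, so their payoff is 0.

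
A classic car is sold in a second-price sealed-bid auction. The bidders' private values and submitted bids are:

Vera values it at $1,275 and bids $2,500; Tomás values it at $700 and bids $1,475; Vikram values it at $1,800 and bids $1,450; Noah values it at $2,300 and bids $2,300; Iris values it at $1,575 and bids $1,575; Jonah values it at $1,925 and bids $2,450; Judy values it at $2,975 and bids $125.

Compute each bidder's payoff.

Payoffs: Vera -$1,175, Tomás $0, Vikram $0, Noah $0, Iris $0, Jonah $0, Judy $0.

Sorted high to low: Vera $2,500, then Jonah $2,450, then Noah $2,300, then Iris $1,575, then Tomás $1,475, then Vikram $1,450, then Judy $125.
Vera has the top bid and wins; the price is the second-highest bid, $2,450.
Vera's payoff = $1,275 − $2,450 = -$1,175. All other bidders lose, so their payoff is 0.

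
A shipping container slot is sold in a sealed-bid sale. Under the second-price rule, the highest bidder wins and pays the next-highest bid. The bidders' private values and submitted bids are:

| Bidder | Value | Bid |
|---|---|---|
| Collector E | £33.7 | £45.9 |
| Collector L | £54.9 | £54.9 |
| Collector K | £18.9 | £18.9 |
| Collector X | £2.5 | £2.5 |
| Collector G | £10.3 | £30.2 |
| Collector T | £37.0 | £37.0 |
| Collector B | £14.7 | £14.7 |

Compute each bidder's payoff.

Ordered from highest: Collector L £54.9, then Collector E £45.9, then Collector T £37.0, then Collector G £30.2, then Collector K £18.9, then Collector B £14.7, then Collector X £2.5.
Collector L has the top bid and wins; the price is the second-highest bid, £45.9.
Collector L's payoff = £54.9 − £45.9 = £9.0. All other bidders lose, so their payoff is 0.

Collector E £0.0, Collector L £9.0, Collector K £0.0, Collector X £0.0, Collector G £0.0, Collector T £0.0, Collector B £0.0.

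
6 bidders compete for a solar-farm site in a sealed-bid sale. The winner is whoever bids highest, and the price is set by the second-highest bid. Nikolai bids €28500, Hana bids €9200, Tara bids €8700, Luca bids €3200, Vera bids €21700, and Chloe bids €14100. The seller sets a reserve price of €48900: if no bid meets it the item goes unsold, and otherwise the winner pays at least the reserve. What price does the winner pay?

unsold

Ordered from highest: Nikolai €28500 > Vera €21700 > Chloe €14100 > Hana €9200 > Tara €8700 > Luca €3200.
The top bid €28500 is below the reserve €48900, so the item goes unsold and nothing is paid.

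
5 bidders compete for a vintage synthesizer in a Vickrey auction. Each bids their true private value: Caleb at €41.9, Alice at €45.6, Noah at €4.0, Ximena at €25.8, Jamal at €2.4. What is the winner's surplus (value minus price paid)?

Winner's surplus: €3.7.

Ranking the bids: Alice €45.6 > Caleb €41.9 > Ximena €25.8 > Noah €4.0 > Jamal €2.4.
Alice wins with the top bid and pays the second-highest, €41.9.
Surplus = €45.6 − €41.9 = €3.7.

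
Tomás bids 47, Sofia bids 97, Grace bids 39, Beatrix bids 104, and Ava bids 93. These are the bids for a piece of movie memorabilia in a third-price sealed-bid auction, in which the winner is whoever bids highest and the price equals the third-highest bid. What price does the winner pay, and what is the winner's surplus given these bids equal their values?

The winner pays 93 for a surplus of 11.

Ranking the bids: Beatrix 104; Sofia 97; Ava 93; Tomás 47; Grace 39.
Beatrix is the highest bidder, so Beatrix wins.
Under the third-price rule, the price is the third-highest bid: 93.
Surplus = 104 − 93 = 11.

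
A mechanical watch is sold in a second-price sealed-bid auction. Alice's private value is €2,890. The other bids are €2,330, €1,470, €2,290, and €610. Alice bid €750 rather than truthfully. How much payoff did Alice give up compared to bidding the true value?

The highest competing bid is €2,330.
Bidding truthfully at €2,890: Alice has the top bid, wins, and pays the second-highest bid €2,330. Payoff = €2,890 − €2,330 = €560.
Bidding €750: the top bid is €2,330 (a rival), so Alice loses. Payoff = €0.
Regret = truthful payoff − actual payoff = €560 − €0 = €560.
This is the dominant-strategy logic: truthful bidding weakly beats any alternative.

Payoff forgone: €560.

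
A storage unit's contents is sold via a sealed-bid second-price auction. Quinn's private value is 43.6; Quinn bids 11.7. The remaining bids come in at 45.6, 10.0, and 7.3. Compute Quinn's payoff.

Payoff = 0.0.

Highest competing bid: 45.6.
Quinn's bid 11.7 is not the highest, so Quinn loses, pays nothing, and earns zero payoff.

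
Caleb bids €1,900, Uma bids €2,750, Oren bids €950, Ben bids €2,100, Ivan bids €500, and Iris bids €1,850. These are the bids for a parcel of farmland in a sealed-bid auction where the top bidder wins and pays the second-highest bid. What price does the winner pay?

The winner pays €2,100.

Bids in descending order: Uma €2,750 > Ben €2,100 > Caleb €1,900 > Iris €1,850 > Oren €950 > Ivan €500.
Uma is the highest bidder, so Uma wins.
Under the second-price rule, the price is the second-highest bid: €2,100.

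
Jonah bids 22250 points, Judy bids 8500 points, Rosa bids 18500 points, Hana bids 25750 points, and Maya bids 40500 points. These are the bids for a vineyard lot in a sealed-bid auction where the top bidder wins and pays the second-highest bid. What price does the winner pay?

Sorted high to low: Maya 40500 points > Hana 25750 points > Jonah 22250 points > Rosa 18500 points > Judy 8500 points.
Maya is the highest bidder, so Maya wins.
Under the second-price rule, the price is the second-highest bid: 25750 points.

Price paid: 25750 points.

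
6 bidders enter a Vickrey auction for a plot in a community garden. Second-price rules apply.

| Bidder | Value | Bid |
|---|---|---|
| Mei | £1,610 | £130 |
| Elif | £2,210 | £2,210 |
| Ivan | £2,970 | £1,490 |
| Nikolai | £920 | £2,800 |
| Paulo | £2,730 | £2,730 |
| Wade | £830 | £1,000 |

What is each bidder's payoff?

Mei £0, Elif £0, Ivan £0, Nikolai -£1,810, Paulo £0, Wade £0.

Ranking the bids: Nikolai £2,800 > Paulo £2,730 > Elif £2,210 > Ivan £1,490 > Wade £1,000 > Mei £130.
Nikolai has the top bid and wins; the price is the second-highest bid, £2,730.
Nikolai's payoff = £920 − £2,730 = -£1,810. All other bidders lose, so their payoff is 0.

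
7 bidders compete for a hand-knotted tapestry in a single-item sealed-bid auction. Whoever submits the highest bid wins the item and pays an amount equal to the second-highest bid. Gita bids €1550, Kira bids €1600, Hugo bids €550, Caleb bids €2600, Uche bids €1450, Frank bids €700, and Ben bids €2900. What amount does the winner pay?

The winner pays €2600.

Ordered from highest: Ben €2900, then Caleb €2600, then Kira €1600, then Gita €1550, then Uche €1450, then Frank €700, then Hugo €550.
Ben has the highest bid, so Ben wins.
The second-highest bid is €2600, so that is what Ben pays.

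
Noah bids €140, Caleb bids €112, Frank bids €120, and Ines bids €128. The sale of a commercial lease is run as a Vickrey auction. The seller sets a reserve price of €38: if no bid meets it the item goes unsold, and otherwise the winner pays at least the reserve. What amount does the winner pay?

Ordered from highest: Noah €140; Ines €128; Frank €120; Caleb €112.
Noah has the highest bid, so Noah wins.
The second-highest bid is €128, which exceeds the reserve, so that sets the price.

The winner pays €128.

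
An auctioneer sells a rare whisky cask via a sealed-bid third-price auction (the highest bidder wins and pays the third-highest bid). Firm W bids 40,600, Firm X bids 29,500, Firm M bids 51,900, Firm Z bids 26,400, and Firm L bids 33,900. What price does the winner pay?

33,900

Bids in descending order: Firm M 51,900 > Firm W 40,600 > Firm L 33,900 > Firm X 29,500 > Firm Z 26,400.
Firm M is the highest bidder, so Firm M wins.
Under the third-price rule, the price is the third-highest bid: 33,900.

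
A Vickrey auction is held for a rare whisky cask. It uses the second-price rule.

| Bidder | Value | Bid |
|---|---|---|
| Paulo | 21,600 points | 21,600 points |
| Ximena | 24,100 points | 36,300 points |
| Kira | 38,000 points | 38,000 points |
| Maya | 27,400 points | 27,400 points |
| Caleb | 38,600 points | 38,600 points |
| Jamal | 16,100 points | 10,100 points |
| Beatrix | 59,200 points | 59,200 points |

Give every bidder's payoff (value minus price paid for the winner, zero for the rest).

Payoffs: Paulo 0 points, Ximena 0 points, Kira 0 points, Maya 0 points, Caleb 0 points, Jamal 0 points, Beatrix 20,600 points.

Ordered from highest: Beatrix 59,200 points > Caleb 38,600 points > Kira 38,000 points > Ximena 36,300 points > Maya 27,400 points > Paulo 21,600 points > Jamal 10,100 points.
Beatrix has the top bid and wins; the price is the second-highest bid, 38,600 points.
Beatrix's payoff = 59,200 points − 38,600 points = 20,600 points. All other bidders lose, so their payoff is 0.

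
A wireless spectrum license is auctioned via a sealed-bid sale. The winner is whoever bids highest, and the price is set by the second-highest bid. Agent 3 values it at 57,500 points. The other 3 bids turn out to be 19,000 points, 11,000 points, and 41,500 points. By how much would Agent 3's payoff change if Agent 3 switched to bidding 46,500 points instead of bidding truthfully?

The highest competing bid is 41,500 points.
Bidding truthfully at 57,500 points: Agent 3 has the top bid, wins, and pays the second-highest bid 41,500 points. Payoff = 57,500 points − 41,500 points = 16,000 points.
Bidding 46,500 points: Agent 3 has the top bid, wins, and pays the second-highest bid 41,500 points. Payoff = 57,500 points − 41,500 points = 16,000 points.
Change = 16,000 points − 16,000 points = 0 points.

0 points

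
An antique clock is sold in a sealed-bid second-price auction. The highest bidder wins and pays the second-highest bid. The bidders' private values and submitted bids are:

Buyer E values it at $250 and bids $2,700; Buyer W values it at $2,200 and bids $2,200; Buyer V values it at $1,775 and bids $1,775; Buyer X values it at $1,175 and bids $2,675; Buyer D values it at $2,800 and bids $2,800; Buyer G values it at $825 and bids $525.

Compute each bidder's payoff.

Ranking the bids: Buyer D $2,800, then Buyer E $2,700, then Buyer X $2,675, then Buyer W $2,200, then Buyer V $1,775, then Buyer G $525.
Buyer D has the top bid and wins; the price is the second-highest bid, $2,700.
Buyer D's payoff = $2,800 − $2,700 = $100. All other bidders lose, so their payoff is 0.

Buyer E $0, Buyer W $0, Buyer V $0, Buyer X $0, Buyer D $100, Buyer G $0.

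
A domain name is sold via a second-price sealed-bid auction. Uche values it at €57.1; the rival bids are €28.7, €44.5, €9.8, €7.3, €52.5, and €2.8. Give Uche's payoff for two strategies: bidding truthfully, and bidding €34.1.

The highest competing bid is €52.5.
Bidding truthfully at €57.1: Uche has the top bid, wins, and pays the second-highest bid €52.5. Payoff = €57.1 − €52.5 = €4.6.
Bidding €34.1: the top bid is €52.5 (a rival), so Uche loses. Payoff = €0.0.
Deviating from a truthful bid can only lose payoff in a second-price auction — never gain.

Truthful: €4.6; alternative: €0.0.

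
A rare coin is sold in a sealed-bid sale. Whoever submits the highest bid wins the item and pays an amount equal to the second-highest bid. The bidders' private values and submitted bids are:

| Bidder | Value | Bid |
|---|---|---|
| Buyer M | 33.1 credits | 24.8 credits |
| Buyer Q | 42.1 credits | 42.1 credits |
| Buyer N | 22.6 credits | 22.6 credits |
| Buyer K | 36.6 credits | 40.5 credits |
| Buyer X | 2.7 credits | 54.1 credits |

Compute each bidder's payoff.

Payoffs: Buyer M 0.0 credits, Buyer Q 0.0 credits, Buyer N 0.0 credits, Buyer K 0.0 credits, Buyer X -39.4 credits.

Ordered from highest: Buyer X 54.1 credits, then Buyer Q 42.1 credits, then Buyer K 40.5 credits, then Buyer M 24.8 credits, then Buyer N 22.6 credits.
Buyer X has the top bid and wins; the price is the second-highest bid, 42.1 credits.
Buyer X's payoff = 2.7 credits − 42.1 credits = -39.4 credits. All other bidders lose, so their payoff is 0.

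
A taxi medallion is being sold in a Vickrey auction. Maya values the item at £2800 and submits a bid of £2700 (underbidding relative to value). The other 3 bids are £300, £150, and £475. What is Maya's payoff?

Highest competing bid: £475.
Maya's bid £2700 is the highest overall, so Maya wins and pays the second-highest bid, £475.
Payoff = value − price = £2800 − £475 = £2325.

£2325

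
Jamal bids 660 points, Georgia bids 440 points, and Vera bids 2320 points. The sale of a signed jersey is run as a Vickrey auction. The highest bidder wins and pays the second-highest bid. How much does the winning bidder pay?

Sorted high to low: Vera 2320 points > Jamal 660 points > Georgia 440 points.
Vera has the highest bid, so Vera wins.
The second-highest bid is 660 points, so that is what Vera pays.

Price paid: 660 points.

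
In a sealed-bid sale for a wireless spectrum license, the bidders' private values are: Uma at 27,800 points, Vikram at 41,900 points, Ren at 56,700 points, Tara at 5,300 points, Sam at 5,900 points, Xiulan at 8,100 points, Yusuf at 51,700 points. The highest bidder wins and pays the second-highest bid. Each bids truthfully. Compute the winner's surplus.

Surplus = 5,000 points.

Sorted high to low: Ren 56,700 points, then Yusuf 51,700 points, then Vikram 41,900 points, then Uma 27,800 points, then Xiulan 8,100 points, then Sam 5,900 points, then Tara 5,300 points.
Ren wins with the top bid and pays the second-highest, 51,700 points.
Surplus = 56,700 points − 51,700 points = 5,000 points.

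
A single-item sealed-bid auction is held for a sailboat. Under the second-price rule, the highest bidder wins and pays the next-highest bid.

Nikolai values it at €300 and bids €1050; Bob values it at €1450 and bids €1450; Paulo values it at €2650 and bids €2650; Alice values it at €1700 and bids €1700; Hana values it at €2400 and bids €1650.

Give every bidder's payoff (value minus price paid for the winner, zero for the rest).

Sorted high to low: Paulo €2650; Alice €1700; Hana €1650; Bob €1450; Nikolai €1050.
Paulo has the top bid and wins; the price is the second-highest bid, €1700.
Paulo's payoff = €2650 − €1700 = €950. All other bidders lose, so their payoff is 0.

Nikolai €0, Bob €0, Paulo €950, Alice €0, Hana €0.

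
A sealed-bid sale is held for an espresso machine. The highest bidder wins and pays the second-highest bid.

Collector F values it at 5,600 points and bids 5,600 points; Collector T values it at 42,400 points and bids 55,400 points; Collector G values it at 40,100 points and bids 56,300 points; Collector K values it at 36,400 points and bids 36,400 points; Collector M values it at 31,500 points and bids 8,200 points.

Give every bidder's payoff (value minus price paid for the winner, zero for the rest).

Payoffs: Collector F 0 points, Collector T 0 points, Collector G -15,300 points, Collector K 0 points, Collector M 0 points.

Sorted high to low: Collector G 56,300 points > Collector T 55,400 points > Collector K 36,400 points > Collector M 8,200 points > Collector F 5,600 points.
Collector G has the top bid and wins; the price is the second-highest bid, 55,400 points.
Collector G's payoff = 40,100 points − 55,400 points = -15,300 points. All other bidders lose, so their payoff is 0.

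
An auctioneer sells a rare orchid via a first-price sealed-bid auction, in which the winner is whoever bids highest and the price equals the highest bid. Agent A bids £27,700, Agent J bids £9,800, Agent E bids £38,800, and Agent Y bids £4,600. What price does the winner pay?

Ordered from highest: Agent E £38,800, then Agent A £27,700, then Agent J £9,800, then Agent Y £4,600.
Agent E is the highest bidder, so Agent E wins.
Under the first-price rule, the price is the highest bid: £38,800.

£38,800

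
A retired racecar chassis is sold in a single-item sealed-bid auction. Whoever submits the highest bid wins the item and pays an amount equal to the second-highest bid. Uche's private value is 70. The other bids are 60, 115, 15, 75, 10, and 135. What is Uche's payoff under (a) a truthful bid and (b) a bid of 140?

(a) 0  (b) -65

The highest competing bid is 135.
Bidding truthfully at 70: the top bid is 135 (a rival), so Uche loses. Payoff = 0.
Bidding 140: Uche has the top bid, wins, and pays the second-highest bid 135. Payoff = 70 − 135 = -65.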